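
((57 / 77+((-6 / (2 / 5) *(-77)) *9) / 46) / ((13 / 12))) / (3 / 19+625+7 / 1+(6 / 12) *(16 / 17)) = 518761902 / 1568165599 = 0.33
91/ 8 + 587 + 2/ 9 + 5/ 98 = 2112031/ 3528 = 598.65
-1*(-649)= 649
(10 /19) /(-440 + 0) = -1 /836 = -0.00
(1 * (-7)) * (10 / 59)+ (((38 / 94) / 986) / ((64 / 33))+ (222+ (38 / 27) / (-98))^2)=15092658653844078905 / 306285506851968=49276.44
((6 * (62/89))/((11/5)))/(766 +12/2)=465/188947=0.00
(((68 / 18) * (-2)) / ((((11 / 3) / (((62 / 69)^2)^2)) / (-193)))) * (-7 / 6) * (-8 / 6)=2714944871296 / 6732134937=403.28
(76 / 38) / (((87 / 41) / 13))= 1066 / 87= 12.25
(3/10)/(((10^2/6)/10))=0.18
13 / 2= 6.50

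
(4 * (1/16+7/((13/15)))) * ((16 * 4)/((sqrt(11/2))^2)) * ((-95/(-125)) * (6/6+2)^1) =3088032/3575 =863.79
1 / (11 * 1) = 1 / 11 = 0.09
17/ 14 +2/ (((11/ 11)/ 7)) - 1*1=199/ 14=14.21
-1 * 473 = -473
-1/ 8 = -0.12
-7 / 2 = -3.50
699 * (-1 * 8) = -5592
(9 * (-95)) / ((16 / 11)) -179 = -12269 / 16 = -766.81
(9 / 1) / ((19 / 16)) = 144 / 19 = 7.58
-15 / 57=-5 / 19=-0.26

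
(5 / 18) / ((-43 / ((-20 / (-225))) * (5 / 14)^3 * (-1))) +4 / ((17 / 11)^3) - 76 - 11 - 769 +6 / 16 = -14622677839523 / 17111979000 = -854.53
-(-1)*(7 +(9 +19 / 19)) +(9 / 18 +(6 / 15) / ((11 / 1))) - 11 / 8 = 7111 / 440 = 16.16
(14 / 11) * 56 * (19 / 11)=14896 / 121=123.11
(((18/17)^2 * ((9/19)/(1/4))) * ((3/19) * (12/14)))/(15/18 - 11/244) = 153684864/421384831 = 0.36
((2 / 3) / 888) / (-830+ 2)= -1 / 1102896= -0.00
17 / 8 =2.12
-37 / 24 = -1.54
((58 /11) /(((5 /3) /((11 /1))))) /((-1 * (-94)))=87 /235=0.37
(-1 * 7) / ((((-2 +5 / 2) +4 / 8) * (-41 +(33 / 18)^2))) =252 / 1355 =0.19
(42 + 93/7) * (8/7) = 3096/49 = 63.18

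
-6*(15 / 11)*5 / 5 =-90 / 11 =-8.18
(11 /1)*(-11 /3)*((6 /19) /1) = -242 /19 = -12.74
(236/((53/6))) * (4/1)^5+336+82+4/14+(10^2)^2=14015072/371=37776.47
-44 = -44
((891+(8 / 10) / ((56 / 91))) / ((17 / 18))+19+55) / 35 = 12371 / 425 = 29.11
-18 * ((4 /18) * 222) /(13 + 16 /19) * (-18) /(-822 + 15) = -101232 /70747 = -1.43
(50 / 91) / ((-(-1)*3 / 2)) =100 / 273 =0.37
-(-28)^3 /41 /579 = 21952 /23739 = 0.92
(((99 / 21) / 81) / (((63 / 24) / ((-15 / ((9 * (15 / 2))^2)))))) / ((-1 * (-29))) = -352 / 139847715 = -0.00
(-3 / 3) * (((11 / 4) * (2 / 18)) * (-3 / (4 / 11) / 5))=0.50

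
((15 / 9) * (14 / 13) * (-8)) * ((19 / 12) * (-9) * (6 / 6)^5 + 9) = 980 / 13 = 75.38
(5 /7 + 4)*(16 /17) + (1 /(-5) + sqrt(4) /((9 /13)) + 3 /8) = 321337 /42840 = 7.50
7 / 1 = 7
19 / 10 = 1.90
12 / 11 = 1.09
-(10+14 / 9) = -104 / 9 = -11.56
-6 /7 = -0.86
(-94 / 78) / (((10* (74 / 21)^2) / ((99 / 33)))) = -20727 / 711880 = -0.03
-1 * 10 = -10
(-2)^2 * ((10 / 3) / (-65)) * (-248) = 1984 / 39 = 50.87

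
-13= -13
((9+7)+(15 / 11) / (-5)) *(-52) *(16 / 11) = -1189.55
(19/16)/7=19/112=0.17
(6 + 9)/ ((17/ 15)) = 225/ 17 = 13.24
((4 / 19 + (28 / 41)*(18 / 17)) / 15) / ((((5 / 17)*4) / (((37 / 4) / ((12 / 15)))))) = 114367 / 186960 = 0.61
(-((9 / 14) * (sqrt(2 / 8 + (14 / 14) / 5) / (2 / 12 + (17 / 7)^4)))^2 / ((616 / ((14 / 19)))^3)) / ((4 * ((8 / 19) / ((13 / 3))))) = -3344878719 / 4989887239570511421440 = -0.00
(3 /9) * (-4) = -1.33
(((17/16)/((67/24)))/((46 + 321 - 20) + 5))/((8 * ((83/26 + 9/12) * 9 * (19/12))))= 221/91859680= 0.00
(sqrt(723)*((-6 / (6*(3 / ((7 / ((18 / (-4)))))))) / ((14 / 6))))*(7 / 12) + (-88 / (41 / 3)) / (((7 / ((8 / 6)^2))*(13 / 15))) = -7040 / 3731 + 7*sqrt(723) / 54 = 1.60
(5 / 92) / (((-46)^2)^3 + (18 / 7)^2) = 245 / 42710130436976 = 0.00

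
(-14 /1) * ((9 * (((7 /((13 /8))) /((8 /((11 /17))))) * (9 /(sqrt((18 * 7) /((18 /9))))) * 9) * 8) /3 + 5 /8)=-99792 * sqrt(7) /221 -35 /4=-1203.43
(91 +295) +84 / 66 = 387.27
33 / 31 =1.06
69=69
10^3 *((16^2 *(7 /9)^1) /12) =448000 /27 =16592.59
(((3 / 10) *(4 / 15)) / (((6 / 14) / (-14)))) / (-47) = 196 / 3525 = 0.06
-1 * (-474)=474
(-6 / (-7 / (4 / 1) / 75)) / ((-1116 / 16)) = -800 / 217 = -3.69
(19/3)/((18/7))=133/54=2.46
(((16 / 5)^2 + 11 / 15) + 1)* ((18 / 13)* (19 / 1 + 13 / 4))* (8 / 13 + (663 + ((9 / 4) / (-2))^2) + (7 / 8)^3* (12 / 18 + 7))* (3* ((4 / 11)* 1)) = 1603902788583 / 5948800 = 269617.87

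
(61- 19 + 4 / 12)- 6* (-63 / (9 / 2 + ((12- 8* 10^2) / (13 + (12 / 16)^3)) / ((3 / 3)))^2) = 1104914000719 / 26021267067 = 42.46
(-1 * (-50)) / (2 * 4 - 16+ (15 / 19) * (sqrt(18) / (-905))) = -2365344200 / 378454991+ 773775 * sqrt(2) / 378454991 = -6.25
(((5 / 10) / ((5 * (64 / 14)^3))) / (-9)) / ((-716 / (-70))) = -2401 / 211156992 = -0.00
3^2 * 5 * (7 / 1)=315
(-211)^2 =44521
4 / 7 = 0.57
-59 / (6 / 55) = -540.83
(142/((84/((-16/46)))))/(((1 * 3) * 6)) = -142/4347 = -0.03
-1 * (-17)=17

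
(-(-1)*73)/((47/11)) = 803/47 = 17.09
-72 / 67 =-1.07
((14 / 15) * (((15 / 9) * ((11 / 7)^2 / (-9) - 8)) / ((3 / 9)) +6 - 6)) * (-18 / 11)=14596 / 231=63.19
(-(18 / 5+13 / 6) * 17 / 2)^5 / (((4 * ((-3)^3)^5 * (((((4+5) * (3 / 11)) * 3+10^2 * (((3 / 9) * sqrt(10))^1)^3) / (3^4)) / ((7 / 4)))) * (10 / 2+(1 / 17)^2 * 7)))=-445113744910497688123 / 5937951972304281600000+445113744910497688123 * sqrt(10) / 1180572814857223987200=1.12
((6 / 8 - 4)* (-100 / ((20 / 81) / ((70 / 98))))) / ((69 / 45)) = 394875 / 644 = 613.16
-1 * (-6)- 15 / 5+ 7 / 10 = 37 / 10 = 3.70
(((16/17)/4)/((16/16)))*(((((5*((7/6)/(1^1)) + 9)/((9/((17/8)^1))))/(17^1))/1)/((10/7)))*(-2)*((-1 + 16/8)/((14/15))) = -89/1224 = -0.07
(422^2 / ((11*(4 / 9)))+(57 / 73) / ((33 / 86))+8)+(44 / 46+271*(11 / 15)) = 10149453554 / 277035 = 36636.00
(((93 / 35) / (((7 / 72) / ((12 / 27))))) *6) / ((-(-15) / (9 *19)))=1017792 / 1225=830.85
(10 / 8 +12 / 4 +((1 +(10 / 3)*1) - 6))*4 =31 / 3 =10.33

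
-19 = -19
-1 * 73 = -73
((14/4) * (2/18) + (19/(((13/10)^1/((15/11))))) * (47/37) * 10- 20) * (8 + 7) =111216385/31746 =3503.32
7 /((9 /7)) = 49 /9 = 5.44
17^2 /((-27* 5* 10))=-289 /1350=-0.21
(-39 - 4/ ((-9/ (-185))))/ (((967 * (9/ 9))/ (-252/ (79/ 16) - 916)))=83348036/ 687537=121.23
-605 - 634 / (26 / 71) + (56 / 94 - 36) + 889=-905937 / 611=-1482.71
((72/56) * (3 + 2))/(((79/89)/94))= 376470/553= 680.78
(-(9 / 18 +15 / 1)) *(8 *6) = -744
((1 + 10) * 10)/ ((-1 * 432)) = -55/ 216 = -0.25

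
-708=-708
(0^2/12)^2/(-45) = 0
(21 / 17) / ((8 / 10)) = 105 / 68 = 1.54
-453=-453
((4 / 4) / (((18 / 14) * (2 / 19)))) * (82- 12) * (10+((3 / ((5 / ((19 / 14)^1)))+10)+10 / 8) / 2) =597037 / 72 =8292.18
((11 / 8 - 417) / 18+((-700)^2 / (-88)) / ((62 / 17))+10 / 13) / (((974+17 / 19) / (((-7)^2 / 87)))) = -920627435735 / 1028704886352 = -0.89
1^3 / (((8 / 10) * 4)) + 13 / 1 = 213 / 16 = 13.31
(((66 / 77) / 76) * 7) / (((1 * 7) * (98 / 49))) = 0.01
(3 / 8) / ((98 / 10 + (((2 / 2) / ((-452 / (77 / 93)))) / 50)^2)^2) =7318074367274736600000000 / 1874207633134866497558369041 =0.00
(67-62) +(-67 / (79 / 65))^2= 18997230 / 6241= 3043.94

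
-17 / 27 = -0.63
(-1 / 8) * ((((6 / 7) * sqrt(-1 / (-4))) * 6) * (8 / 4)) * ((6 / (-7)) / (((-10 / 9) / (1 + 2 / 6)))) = -162 / 245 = -0.66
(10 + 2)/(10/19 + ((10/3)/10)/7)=4788/229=20.91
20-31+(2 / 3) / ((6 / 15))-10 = -58 / 3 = -19.33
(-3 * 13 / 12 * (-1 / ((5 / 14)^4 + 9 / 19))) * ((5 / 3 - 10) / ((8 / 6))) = -14826175 / 357619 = -41.46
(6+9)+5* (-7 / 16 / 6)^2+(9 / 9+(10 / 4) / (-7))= 1010867 / 64512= 15.67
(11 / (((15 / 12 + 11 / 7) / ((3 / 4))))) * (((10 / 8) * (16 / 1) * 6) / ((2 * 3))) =58.48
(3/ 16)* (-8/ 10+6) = 39/ 40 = 0.98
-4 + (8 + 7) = 11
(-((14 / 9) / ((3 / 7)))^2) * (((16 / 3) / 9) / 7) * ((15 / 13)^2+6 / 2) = -5356288 / 1108809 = -4.83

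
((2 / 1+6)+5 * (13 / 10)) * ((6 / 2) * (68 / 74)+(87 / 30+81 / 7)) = 1294009 / 5180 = 249.81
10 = 10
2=2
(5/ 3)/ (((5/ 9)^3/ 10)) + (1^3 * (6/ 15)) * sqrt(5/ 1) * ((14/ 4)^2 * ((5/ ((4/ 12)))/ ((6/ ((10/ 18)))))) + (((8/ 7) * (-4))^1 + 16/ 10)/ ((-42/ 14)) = 245 * sqrt(5)/ 36 + 2062/ 21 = 113.41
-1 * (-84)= 84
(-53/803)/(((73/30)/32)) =-50880/58619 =-0.87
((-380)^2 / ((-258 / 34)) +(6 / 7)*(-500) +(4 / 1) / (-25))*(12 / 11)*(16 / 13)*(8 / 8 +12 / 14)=-48519.12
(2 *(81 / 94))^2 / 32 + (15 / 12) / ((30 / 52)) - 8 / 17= 6449123 / 3605088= 1.79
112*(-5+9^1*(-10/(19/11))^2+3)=12115936/361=33562.15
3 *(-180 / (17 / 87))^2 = 735706800 / 289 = 2545698.27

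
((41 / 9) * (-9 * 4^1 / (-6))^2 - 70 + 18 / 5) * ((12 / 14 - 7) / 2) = -10492 / 35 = -299.77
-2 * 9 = -18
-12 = -12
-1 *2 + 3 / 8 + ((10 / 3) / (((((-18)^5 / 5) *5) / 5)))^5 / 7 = -2080752035670253410120697932874489 / 1280462791181694406228121798836224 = -1.62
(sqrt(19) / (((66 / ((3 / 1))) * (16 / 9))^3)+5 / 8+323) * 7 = 5103 * sqrt(19) / 43614208+18123 / 8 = 2265.38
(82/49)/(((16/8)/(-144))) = -120.49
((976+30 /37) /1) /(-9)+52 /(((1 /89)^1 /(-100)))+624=-153940750 /333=-462284.53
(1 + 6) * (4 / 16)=7 / 4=1.75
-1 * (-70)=70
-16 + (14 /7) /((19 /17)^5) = -36777870 /2476099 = -14.85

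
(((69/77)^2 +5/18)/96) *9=115343/1138368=0.10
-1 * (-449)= 449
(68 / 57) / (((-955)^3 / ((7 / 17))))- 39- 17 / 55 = -39.31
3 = 3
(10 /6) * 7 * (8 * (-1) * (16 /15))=-896 /9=-99.56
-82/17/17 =-82/289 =-0.28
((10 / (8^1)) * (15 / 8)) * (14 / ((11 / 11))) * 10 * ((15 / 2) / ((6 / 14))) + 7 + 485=99747 / 16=6234.19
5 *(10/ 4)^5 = 15625/ 32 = 488.28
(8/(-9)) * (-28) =224/9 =24.89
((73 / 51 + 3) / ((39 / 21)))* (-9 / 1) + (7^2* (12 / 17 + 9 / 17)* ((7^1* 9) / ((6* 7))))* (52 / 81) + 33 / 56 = 4165957 / 111384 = 37.40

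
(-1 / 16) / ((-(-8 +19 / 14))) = -7 / 744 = -0.01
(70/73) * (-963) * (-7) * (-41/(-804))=3224445/9782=329.63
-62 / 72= -31 / 36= -0.86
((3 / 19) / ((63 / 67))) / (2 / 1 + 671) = 67 / 268527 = 0.00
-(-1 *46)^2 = -2116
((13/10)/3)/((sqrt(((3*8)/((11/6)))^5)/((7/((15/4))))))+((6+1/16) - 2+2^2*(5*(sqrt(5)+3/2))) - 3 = 11011*sqrt(11)/27993600+497/16+20*sqrt(5) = 75.79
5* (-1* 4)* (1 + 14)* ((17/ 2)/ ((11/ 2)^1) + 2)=-11700/ 11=-1063.64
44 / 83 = 0.53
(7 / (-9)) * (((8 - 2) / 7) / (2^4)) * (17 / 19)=-17 / 456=-0.04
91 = 91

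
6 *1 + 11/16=107/16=6.69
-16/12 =-4/3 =-1.33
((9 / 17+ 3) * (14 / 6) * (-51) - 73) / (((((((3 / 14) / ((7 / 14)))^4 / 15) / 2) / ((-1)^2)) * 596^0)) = -11836930 / 27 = -438404.81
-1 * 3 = -3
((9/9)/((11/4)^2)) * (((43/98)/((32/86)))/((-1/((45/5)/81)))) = -1849/106722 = -0.02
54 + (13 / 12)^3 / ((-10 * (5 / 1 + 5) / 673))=7852619 / 172800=45.44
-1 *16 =-16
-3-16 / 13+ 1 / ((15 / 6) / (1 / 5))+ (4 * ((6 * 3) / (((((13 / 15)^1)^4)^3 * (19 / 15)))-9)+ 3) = 3092018775692422978 / 11066590433178475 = 279.40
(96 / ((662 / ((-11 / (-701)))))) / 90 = 88 / 3480465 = 0.00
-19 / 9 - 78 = -80.11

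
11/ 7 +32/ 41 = 675/ 287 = 2.35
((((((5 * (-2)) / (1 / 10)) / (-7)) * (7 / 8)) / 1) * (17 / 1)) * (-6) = -1275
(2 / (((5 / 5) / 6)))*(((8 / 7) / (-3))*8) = -256 / 7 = -36.57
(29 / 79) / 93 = 29 / 7347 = 0.00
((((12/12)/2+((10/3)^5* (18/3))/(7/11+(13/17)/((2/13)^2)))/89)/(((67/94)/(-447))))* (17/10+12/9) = -191944131401659/119026429290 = -1612.62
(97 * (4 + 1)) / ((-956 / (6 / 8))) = -1455 / 3824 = -0.38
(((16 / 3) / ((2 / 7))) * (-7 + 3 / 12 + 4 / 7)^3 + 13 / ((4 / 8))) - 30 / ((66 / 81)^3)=-6937646701 / 1565256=-4432.28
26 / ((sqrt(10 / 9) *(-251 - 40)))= -13 *sqrt(10) / 485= -0.08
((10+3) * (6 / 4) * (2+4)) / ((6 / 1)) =39 / 2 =19.50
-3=-3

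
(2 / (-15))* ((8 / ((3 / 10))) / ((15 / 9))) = -2.13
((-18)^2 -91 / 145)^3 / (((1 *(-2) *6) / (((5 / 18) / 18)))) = -103089138893369 / 2370610800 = -43486.32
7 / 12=0.58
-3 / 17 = -0.18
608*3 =1824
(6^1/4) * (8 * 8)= 96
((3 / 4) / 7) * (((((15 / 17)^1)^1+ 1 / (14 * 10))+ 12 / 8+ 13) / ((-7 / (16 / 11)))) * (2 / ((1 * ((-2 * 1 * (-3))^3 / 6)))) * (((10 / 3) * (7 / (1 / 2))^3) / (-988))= 24418 / 138567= 0.18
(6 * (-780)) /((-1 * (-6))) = -780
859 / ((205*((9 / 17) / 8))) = 116824 / 1845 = 63.32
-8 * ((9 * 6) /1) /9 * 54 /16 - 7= -169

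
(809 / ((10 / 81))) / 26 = 65529 / 260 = 252.03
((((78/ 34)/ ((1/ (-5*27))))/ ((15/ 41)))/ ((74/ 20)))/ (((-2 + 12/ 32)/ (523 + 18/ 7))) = 325812240/ 4403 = 73997.78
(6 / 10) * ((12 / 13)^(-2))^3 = 0.97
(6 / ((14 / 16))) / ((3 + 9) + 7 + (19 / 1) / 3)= 36 / 133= 0.27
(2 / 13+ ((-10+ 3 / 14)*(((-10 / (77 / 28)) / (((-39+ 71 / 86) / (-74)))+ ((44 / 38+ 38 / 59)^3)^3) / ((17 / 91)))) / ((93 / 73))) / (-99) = 323287866137903655203698371295547090194 / 4027674097186744972517012357707453641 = 80.27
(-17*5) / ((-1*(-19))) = -85 / 19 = -4.47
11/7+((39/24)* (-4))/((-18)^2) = 7037/4536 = 1.55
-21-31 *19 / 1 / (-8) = 421 / 8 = 52.62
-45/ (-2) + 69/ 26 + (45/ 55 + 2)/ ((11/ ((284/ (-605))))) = 23823583/ 951665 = 25.03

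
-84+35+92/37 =-1721/37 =-46.51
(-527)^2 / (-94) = -277729 / 94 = -2954.56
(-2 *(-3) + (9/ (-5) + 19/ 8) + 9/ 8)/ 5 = 77/ 50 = 1.54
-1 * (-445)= 445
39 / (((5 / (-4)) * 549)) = -52 / 915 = -0.06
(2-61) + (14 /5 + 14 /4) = -527 /10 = -52.70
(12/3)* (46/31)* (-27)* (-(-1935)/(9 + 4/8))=-19226160/589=-32642.04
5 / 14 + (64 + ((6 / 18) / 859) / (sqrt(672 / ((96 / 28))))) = 1160939 / 18039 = 64.36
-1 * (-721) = 721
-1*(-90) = 90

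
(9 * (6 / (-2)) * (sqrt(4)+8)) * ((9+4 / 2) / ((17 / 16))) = -47520 / 17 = -2795.29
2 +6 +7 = 15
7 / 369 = 0.02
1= 1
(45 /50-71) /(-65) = 701 /650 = 1.08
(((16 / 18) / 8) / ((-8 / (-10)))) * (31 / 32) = 155 / 1152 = 0.13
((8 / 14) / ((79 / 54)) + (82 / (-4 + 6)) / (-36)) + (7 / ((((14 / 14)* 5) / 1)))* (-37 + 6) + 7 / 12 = -1084114 / 24885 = -43.56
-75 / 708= -25 / 236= -0.11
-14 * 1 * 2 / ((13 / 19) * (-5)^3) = 0.33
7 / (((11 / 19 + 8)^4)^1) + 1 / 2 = 707736255 / 1411823522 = 0.50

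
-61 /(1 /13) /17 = -793 /17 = -46.65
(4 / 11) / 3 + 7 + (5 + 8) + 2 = 730 / 33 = 22.12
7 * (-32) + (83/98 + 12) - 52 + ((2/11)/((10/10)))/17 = -4822347/18326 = -263.14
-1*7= -7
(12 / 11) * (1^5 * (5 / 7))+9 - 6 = 291 / 77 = 3.78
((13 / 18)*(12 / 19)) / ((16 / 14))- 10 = -2189 / 228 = -9.60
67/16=4.19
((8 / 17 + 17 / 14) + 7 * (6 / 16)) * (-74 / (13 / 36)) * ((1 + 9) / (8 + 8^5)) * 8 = -13662990 / 6338059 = -2.16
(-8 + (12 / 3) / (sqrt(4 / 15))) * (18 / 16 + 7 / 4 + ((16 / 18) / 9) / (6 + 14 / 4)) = -0.73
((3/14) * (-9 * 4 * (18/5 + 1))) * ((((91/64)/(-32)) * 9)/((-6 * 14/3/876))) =-15911883/35840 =-443.97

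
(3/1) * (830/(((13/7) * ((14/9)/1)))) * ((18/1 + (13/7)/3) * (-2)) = -2920770/91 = -32096.37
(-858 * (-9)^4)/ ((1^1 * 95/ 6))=-33776028/ 95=-355537.14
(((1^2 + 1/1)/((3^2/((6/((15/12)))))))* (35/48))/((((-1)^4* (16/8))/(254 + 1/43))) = 25487/258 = 98.79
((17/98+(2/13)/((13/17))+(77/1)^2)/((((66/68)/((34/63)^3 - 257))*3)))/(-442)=700758267783425/592202813202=1183.31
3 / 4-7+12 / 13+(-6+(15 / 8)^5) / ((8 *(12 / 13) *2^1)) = -113525235 / 27262976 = -4.16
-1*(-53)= 53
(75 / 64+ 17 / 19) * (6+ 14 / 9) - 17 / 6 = 34969 / 2736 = 12.78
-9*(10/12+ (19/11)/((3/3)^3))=-507/22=-23.05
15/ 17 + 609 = 10368/ 17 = 609.88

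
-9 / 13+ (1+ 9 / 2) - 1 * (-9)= 13.81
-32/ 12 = -8/ 3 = -2.67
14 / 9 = 1.56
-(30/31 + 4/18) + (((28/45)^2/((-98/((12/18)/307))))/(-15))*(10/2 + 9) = -1031973556/867236625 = -1.19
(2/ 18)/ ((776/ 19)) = 19/ 6984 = 0.00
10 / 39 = 0.26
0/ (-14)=0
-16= -16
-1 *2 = -2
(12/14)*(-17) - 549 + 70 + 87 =-2846/7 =-406.57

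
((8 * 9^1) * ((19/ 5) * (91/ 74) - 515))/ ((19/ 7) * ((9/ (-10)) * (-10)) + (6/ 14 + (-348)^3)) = 7930482/ 9096116075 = 0.00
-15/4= -3.75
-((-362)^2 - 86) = -130958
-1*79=-79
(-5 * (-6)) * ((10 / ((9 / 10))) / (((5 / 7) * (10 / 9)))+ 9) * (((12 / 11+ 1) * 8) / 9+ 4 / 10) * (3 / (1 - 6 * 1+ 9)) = 12857 / 11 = 1168.82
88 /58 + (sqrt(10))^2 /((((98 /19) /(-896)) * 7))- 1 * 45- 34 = -462743 /1421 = -325.65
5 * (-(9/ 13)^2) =-405/ 169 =-2.40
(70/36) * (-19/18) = -665/324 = -2.05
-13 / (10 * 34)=-13 / 340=-0.04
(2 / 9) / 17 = 2 / 153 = 0.01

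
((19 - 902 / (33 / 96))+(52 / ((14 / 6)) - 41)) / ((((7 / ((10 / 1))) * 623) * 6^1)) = -30610 / 30527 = -1.00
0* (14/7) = 0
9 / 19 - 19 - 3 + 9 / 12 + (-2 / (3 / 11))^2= 22573 / 684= 33.00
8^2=64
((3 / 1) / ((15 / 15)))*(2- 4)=-6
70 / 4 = 35 / 2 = 17.50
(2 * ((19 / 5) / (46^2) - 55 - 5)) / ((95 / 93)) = -59034633 / 502550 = -117.47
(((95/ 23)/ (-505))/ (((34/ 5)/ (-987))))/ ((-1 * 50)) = -18753/ 789820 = -0.02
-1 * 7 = -7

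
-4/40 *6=-3/5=-0.60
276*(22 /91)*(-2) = -12144 /91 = -133.45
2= 2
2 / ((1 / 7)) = 14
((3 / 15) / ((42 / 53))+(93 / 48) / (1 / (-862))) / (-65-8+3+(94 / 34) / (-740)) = 882293897 / 36987174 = 23.85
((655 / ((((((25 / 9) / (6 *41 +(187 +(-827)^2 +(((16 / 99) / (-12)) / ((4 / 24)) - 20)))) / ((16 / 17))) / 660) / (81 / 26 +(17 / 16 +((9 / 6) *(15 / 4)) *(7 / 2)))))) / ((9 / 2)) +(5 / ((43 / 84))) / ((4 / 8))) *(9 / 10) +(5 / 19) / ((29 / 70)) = 478443186885.91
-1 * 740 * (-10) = 7400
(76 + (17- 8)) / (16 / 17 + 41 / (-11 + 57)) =66470 / 1433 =46.39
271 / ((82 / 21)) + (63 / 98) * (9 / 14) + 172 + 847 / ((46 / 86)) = 337373469 / 184828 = 1825.34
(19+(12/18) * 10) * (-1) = -77/3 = -25.67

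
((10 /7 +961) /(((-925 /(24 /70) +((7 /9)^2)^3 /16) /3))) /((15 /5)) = -57285088272 /160582931957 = -0.36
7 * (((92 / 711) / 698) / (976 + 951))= 322 / 478163853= 0.00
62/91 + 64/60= 2386/1365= 1.75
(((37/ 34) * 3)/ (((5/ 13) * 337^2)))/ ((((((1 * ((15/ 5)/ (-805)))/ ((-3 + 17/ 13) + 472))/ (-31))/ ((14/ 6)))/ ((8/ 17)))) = 10537837688/ 32821441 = 321.07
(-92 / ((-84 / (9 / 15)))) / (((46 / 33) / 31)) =1023 / 70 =14.61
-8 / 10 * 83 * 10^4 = -664000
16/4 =4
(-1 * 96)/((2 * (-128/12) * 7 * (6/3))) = 9/28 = 0.32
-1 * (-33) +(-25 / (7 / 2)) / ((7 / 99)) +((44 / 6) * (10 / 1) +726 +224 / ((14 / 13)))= 138079 / 147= 939.31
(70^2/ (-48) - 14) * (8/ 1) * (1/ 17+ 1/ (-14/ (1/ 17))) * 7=-18109/ 51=-355.08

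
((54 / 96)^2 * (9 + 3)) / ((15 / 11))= 891 / 320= 2.78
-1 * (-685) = 685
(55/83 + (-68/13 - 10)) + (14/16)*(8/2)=-23885/2158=-11.07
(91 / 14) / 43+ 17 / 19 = 1709 / 1634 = 1.05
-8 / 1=-8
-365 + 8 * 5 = -325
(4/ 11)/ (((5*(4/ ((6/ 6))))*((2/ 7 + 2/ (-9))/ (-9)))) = -567/ 220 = -2.58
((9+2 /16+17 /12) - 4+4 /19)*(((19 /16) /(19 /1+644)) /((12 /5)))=15395 /3055104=0.01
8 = 8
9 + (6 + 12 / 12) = 16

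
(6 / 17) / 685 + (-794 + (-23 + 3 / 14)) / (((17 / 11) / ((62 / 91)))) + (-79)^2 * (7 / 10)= 11894154469 / 2967146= 4008.62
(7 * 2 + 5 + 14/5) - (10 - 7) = 94/5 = 18.80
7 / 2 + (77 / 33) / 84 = 127 / 36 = 3.53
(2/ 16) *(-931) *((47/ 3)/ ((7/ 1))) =-6251/ 24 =-260.46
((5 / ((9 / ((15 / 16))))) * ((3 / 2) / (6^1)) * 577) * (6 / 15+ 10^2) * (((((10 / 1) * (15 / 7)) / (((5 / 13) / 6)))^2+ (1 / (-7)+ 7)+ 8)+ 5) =3965778189355 / 4704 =843065091.27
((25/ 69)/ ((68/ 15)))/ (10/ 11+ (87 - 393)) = -1375/ 5248784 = -0.00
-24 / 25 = -0.96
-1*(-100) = 100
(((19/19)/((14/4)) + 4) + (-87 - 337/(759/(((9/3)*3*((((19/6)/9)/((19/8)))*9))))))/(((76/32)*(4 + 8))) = -311846/100947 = -3.09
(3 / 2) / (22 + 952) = 3 / 1948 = 0.00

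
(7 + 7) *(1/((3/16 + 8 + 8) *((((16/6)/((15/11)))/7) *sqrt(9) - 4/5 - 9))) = -3360/34817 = -0.10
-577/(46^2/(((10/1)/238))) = -2885/251804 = -0.01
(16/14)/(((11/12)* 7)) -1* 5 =-2599/539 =-4.82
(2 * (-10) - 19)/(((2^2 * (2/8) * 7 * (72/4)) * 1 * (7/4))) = -26/147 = -0.18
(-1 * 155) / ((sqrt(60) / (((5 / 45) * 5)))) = -11.12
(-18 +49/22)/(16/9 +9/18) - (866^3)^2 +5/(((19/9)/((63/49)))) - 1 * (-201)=-421800754355914618.88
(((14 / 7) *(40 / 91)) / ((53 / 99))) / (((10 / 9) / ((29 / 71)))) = 206712 / 342433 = 0.60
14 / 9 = 1.56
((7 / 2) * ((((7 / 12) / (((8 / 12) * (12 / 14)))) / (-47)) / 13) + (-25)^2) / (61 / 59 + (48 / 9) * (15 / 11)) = 23792117393 / 316214496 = 75.24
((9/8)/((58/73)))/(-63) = -73/3248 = -0.02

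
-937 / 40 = -23.42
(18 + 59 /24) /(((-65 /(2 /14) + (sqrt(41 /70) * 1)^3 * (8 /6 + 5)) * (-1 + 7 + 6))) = -9578489375 /2556245178076 - 13387115 * sqrt(2870) /30674942136912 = -0.00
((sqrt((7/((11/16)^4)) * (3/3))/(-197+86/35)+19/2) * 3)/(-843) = -19/562+8960 * sqrt(7)/231512809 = -0.03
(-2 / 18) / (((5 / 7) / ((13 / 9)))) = -91 / 405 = -0.22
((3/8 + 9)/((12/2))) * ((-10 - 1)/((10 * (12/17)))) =-935/384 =-2.43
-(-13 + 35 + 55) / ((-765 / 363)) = 9317 / 255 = 36.54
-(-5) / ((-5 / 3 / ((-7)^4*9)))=-64827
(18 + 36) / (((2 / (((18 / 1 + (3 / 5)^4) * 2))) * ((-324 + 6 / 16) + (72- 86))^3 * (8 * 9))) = -4351104 / 12315548813125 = -0.00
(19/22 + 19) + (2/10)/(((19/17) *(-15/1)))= 622351/31350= 19.85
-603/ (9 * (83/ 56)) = -3752/ 83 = -45.20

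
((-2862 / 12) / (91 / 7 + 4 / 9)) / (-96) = 1431 / 7744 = 0.18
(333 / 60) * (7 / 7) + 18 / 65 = 303 / 52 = 5.83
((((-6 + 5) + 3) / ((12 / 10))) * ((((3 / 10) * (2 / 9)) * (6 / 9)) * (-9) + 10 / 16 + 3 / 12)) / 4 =19 / 96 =0.20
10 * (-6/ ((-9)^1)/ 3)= 20/ 9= 2.22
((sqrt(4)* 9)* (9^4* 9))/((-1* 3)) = -354294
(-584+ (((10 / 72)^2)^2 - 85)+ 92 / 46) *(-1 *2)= 1120303247 / 839808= 1334.00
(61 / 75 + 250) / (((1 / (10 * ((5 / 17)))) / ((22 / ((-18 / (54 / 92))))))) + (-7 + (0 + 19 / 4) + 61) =-735799 / 1564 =-470.46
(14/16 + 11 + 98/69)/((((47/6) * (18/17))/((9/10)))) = 124763/86480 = 1.44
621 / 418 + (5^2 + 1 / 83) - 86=-2064373 / 34694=-59.50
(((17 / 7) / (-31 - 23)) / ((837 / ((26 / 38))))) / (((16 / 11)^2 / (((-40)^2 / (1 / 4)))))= -668525 / 6011334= -0.11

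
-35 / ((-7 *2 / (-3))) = -15 / 2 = -7.50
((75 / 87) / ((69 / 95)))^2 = 5640625 / 4004001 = 1.41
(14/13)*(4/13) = 56/169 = 0.33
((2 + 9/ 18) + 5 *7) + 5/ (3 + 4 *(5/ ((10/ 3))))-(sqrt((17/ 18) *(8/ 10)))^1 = 685/ 18-sqrt(170)/ 15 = 37.19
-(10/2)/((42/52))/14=-65/147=-0.44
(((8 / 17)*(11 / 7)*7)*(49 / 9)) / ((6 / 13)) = 28028 / 459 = 61.06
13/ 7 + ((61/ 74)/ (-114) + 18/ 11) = 2264587/ 649572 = 3.49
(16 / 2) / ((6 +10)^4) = 0.00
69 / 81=23 / 27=0.85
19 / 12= 1.58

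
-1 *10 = -10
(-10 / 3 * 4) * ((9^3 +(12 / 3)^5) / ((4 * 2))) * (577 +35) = -1788060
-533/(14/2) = -533/7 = -76.14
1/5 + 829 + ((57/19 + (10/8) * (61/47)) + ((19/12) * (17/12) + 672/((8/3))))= 36820133/33840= 1088.07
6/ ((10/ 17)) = 51/ 5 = 10.20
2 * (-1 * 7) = -14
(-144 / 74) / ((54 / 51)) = -68 / 37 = -1.84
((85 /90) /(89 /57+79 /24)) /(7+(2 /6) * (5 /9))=5814 /214661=0.03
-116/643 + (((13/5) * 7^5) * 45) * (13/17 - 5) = -91037335996/10931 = -8328363.00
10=10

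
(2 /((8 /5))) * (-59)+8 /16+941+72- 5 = 3739 /4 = 934.75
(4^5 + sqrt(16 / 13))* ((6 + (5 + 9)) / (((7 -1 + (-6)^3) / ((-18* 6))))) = 288* sqrt(13) / 91 + 73728 / 7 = 10543.98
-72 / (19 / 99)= -7128 / 19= -375.16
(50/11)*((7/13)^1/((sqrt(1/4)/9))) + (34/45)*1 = 288362/6435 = 44.81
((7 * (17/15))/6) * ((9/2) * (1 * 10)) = 119/2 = 59.50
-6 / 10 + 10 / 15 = 0.07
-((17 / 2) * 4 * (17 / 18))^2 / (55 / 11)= -206.22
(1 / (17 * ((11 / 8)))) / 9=8 / 1683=0.00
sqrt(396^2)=396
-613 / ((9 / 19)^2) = -221293 / 81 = -2732.01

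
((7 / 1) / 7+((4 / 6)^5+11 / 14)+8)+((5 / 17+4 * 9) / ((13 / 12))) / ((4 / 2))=20050523 / 751842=26.67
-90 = -90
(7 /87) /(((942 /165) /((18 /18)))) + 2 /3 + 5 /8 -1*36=-1263703 /36424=-34.69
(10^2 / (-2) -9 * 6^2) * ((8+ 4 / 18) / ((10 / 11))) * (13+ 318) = -50384158 / 45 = -1119647.96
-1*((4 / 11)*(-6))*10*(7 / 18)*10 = 2800 / 33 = 84.85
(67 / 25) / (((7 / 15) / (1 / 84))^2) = 67 / 38416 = 0.00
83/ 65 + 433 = 28228/ 65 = 434.28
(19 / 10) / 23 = 0.08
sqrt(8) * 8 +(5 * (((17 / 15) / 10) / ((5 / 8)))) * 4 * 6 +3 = 16 * sqrt(2) +619 / 25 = 47.39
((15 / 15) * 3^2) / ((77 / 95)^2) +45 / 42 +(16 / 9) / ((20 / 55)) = 2098147 / 106722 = 19.66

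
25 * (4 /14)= 50 /7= 7.14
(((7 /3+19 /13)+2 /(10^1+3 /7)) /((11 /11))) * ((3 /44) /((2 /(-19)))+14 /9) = 4080325 /1127412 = 3.62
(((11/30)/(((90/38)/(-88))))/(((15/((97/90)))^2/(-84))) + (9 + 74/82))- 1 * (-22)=158923159568/4203140625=37.81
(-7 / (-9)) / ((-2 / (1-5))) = 1.56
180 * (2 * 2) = 720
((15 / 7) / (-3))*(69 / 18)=-115 / 42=-2.74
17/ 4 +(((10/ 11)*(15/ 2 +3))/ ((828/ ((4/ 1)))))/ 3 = 38849/ 9108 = 4.27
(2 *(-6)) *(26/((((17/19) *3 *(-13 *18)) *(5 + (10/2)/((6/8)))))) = 0.04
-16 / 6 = -8 / 3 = -2.67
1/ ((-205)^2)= 1/ 42025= 0.00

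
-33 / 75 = -11 / 25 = -0.44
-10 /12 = -5 /6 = -0.83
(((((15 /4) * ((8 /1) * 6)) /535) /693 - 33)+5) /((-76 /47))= 2710584 /156541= 17.32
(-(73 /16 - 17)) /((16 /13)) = 2587 /256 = 10.11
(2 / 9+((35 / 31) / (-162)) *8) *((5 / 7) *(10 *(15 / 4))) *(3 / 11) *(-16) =-38000 / 1953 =-19.46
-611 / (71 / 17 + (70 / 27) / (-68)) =-560898 / 3799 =-147.64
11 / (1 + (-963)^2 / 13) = 143 / 927382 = 0.00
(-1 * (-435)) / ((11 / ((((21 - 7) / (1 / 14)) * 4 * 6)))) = 2046240 / 11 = 186021.82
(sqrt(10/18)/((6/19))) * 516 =1634 * sqrt(5)/3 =1217.91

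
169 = 169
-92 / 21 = -4.38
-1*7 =-7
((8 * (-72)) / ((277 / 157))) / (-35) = 90432 / 9695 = 9.33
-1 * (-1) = 1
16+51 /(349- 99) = 4051 /250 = 16.20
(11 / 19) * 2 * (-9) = -198 / 19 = -10.42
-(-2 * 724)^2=-2096704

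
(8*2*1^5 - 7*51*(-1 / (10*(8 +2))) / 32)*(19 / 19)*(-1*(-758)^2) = -7405699037 / 800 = -9257123.80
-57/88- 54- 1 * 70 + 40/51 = -123.86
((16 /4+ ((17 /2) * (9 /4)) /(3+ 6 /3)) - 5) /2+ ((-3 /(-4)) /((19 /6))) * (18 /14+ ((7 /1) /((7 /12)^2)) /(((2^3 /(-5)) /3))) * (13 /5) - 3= -261187 /10640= -24.55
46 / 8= 23 / 4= 5.75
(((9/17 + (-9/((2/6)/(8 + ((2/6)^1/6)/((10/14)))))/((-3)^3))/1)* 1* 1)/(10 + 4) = 13169/21420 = 0.61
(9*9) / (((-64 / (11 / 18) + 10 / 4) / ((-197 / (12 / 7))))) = 91.05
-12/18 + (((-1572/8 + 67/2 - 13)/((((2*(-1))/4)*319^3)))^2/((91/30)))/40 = -1585003100180198/2377504650273753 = -0.67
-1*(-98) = 98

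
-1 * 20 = -20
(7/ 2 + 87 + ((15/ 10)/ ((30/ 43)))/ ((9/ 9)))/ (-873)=-1853/ 17460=-0.11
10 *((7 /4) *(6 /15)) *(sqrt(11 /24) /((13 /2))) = 7 *sqrt(66) /78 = 0.73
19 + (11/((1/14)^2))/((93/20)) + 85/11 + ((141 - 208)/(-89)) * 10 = 45333328/91047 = 497.91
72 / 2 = 36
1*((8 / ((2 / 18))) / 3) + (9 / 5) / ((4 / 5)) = 105 / 4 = 26.25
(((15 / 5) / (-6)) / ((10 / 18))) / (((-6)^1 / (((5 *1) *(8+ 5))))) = 39 / 4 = 9.75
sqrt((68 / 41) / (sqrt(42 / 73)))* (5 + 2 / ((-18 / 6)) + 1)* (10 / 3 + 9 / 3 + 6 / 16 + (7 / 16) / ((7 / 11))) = 355* 42^(3 / 4)* sqrt(697)* 73^(1 / 4) / 7749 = 58.33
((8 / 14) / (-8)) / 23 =-0.00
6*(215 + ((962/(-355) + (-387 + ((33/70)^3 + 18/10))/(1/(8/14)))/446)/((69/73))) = 281283466288871/218586439750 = 1286.83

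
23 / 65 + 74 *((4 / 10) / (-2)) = -939 / 65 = -14.45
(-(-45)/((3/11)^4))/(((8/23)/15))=8418575/24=350773.96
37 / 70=0.53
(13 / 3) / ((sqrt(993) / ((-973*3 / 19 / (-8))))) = 12649*sqrt(993) / 150936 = 2.64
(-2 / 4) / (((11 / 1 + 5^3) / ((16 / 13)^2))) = -16 / 2873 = -0.01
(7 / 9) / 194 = 7 / 1746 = 0.00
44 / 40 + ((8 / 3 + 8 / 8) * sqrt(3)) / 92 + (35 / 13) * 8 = 11 * sqrt(3) / 276 + 2943 / 130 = 22.71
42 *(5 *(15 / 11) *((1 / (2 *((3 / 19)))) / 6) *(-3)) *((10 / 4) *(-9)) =448875 / 44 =10201.70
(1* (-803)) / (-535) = 1.50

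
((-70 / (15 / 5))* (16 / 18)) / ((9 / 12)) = -2240 / 81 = -27.65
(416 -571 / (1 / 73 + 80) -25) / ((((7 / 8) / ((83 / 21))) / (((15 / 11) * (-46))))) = -342420842560 / 3148299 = -108763.76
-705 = -705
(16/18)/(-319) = -8/2871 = -0.00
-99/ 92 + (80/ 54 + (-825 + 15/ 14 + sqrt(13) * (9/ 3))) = -14319421/ 17388 + 3 * sqrt(13) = -812.71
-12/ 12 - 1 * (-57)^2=-3250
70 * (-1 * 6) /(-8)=105 /2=52.50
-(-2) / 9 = 2 / 9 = 0.22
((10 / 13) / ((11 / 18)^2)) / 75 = 216 / 7865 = 0.03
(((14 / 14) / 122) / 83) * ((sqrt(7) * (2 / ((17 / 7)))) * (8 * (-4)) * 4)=-896 * sqrt(7) / 86071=-0.03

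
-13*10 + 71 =-59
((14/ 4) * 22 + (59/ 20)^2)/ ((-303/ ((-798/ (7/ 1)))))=651339/ 20200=32.24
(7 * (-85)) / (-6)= 595 / 6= 99.17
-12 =-12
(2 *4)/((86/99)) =396/43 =9.21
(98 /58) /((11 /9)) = 441 /319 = 1.38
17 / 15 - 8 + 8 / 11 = -1013 / 165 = -6.14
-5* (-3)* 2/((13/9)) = 270/13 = 20.77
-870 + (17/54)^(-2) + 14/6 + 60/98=-36406421/42483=-856.96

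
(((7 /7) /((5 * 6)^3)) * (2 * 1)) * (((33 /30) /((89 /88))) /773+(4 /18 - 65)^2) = 116916756869 /376147597500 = 0.31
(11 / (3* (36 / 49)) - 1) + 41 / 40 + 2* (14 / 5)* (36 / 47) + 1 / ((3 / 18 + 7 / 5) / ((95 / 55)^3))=850898837 / 67561560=12.59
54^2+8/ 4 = 2918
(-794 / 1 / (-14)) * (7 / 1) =397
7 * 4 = 28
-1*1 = -1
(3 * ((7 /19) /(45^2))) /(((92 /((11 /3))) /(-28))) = -539 /884925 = -0.00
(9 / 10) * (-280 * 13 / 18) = -182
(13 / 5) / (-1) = -13 / 5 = -2.60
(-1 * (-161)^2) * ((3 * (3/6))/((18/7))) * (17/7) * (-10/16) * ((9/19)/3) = 2203285/608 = 3623.82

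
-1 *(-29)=29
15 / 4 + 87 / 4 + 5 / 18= 232 / 9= 25.78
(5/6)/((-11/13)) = -65/66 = -0.98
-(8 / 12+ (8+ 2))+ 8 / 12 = -10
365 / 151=2.42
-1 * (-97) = 97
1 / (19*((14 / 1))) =1 / 266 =0.00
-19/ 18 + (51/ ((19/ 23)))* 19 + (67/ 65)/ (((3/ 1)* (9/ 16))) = 4115669/ 3510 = 1172.56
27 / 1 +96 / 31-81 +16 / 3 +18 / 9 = -4052 / 93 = -43.57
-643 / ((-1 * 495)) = 643 / 495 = 1.30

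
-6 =-6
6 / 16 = 3 / 8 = 0.38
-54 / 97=-0.56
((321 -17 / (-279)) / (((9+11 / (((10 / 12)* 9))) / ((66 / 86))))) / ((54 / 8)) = 19706720 / 5650587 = 3.49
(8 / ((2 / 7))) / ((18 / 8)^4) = 7168 / 6561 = 1.09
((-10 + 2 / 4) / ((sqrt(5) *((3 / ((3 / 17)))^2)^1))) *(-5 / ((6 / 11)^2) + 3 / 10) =56449 *sqrt(5) / 520200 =0.24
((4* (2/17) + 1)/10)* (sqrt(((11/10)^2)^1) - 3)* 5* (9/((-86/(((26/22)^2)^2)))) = 0.29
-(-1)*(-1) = -1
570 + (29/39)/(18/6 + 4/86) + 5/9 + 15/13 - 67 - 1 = 7724095/15327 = 503.95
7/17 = 0.41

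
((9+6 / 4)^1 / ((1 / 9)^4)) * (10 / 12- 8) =-1974861 / 4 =-493715.25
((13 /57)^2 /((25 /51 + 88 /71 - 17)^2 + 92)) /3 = 246207481 /4617584292864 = 0.00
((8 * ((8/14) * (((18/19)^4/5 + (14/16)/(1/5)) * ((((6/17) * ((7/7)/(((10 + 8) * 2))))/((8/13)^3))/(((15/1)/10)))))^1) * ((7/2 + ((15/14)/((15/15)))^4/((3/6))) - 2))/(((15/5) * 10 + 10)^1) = 1375589998533829/22877298154905600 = 0.06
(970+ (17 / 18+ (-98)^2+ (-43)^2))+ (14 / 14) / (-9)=74543 / 6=12423.83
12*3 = 36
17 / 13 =1.31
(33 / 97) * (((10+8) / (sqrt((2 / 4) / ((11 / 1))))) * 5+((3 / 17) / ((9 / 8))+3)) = 1771 / 1649+2970 * sqrt(22) / 97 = 144.69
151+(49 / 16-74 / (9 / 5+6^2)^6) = 112353795598539865 / 729274129765776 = 154.06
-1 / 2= -0.50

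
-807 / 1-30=-837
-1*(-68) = 68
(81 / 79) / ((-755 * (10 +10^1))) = -81 / 1192900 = -0.00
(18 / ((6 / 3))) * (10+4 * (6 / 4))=144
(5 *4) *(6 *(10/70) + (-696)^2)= 67818360/7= 9688337.14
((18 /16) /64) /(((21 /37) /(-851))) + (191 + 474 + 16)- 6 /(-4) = 656.14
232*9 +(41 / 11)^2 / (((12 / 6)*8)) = 4044049 / 1936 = 2088.87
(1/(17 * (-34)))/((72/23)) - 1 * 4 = -166487/41616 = -4.00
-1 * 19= -19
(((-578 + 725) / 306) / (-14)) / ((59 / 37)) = -259 / 12036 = -0.02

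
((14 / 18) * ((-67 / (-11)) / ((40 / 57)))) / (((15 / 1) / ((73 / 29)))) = 650503 / 574200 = 1.13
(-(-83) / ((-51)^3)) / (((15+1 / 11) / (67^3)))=-3308393 / 265302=-12.47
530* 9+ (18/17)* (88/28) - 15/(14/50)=561651/119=4719.76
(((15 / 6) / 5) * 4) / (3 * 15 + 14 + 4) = 0.03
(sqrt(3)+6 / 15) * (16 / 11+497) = 10966 / 55+5483 * sqrt(3) / 11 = 1062.73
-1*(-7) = 7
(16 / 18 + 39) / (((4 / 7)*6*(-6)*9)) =-2513 / 11664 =-0.22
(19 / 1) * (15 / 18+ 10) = 1235 / 6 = 205.83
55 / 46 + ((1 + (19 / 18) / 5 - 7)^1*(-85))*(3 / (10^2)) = 220211 / 13800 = 15.96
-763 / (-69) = 763 / 69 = 11.06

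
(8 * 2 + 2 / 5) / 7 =82 / 35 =2.34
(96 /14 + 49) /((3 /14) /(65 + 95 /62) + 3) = 537625 /28906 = 18.60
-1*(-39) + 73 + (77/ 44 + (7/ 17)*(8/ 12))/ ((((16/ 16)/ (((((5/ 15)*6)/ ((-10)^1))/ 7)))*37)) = 4226821/ 37740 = 112.00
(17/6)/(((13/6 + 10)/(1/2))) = 17/146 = 0.12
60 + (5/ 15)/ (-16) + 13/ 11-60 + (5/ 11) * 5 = 1813/ 528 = 3.43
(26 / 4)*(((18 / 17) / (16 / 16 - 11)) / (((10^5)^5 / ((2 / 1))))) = -117 / 850000000000000000000000000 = -0.00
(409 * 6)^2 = 6022116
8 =8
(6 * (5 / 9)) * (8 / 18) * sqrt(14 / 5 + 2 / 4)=4 * sqrt(330) / 27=2.69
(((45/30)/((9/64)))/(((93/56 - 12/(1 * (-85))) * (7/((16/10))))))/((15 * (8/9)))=0.10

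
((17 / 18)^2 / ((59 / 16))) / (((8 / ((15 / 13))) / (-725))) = -1047625 / 41418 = -25.29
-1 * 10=-10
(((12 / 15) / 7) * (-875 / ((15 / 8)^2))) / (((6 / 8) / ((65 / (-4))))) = 16640 / 27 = 616.30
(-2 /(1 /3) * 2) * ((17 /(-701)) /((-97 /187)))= -38148 /67997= -0.56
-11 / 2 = -5.50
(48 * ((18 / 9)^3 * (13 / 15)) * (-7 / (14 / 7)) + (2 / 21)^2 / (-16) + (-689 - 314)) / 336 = -19120001 / 2963520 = -6.45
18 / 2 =9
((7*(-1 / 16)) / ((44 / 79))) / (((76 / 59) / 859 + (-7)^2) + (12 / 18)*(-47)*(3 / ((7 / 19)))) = 196186151 / 51485034304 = 0.00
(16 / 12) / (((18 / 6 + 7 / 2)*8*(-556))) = -1 / 21684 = -0.00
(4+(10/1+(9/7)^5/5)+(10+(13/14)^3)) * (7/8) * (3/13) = 51436131/9988160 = 5.15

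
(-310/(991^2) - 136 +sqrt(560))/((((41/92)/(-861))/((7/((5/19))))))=34319897995656/4910405 - 1027824 * sqrt(35)/5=5773081.66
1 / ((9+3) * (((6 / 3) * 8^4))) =1 / 98304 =0.00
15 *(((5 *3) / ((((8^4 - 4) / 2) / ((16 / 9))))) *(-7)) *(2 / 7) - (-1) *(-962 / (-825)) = 1802 / 2325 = 0.78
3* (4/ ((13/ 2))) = 24/ 13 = 1.85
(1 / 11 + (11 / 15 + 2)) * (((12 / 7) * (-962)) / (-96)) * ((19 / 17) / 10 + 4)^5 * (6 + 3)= 513183.64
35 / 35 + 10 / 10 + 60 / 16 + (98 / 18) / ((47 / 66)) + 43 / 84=9151 / 658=13.91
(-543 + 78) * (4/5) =-372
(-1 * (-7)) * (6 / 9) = 14 / 3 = 4.67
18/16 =9/8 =1.12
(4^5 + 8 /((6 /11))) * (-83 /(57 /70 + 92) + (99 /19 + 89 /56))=557927385 /90958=6133.90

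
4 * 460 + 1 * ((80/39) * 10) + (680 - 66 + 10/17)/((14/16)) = 11894416/4641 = 2562.90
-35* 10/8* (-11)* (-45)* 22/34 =-952875/68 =-14012.87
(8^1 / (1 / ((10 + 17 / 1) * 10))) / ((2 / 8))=8640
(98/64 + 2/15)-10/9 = 797/1440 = 0.55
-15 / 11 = -1.36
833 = 833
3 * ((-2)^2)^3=192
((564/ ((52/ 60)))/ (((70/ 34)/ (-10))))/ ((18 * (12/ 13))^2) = -51935/ 4536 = -11.45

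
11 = 11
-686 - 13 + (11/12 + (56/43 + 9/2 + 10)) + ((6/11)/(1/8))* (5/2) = -671.37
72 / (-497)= -72 / 497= -0.14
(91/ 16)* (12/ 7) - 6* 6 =-105/ 4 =-26.25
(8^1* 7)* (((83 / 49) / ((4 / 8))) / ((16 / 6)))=498 / 7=71.14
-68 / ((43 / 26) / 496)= -876928 / 43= -20393.67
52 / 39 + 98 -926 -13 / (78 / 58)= -2509 / 3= -836.33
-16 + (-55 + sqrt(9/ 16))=-281/ 4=-70.25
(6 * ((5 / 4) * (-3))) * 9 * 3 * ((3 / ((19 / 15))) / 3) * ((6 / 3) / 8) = -18225 / 152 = -119.90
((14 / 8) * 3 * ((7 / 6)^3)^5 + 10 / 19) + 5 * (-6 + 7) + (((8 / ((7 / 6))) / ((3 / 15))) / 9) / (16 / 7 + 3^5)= 1197498596642941423 / 20451793002430464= 58.55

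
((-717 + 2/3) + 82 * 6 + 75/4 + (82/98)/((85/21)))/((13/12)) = -1466389/7735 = -189.58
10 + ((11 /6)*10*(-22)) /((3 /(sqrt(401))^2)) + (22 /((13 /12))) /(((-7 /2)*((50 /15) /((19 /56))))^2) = -53902.21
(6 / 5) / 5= 6 / 25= 0.24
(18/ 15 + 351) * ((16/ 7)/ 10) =14088/ 175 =80.50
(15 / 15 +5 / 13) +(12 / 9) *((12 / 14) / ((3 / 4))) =794 / 273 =2.91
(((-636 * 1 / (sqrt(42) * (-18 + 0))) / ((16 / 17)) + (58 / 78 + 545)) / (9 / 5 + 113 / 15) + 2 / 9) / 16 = 901 * sqrt(42) / 150528 + 48071 / 13104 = 3.71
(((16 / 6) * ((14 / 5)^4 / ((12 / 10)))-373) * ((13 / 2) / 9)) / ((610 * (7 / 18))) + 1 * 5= 20561257 / 4803750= 4.28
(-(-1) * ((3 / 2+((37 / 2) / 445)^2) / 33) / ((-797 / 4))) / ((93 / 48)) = -19032304 / 161455921275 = -0.00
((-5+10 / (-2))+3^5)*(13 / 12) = 3029 / 12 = 252.42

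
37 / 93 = 0.40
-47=-47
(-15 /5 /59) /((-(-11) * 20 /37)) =-111 /12980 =-0.01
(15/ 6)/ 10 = 1/ 4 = 0.25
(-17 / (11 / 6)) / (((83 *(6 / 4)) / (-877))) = 59636 / 913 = 65.32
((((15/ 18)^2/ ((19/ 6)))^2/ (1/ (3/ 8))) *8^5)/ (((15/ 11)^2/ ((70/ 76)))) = 54208000/ 185193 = 292.71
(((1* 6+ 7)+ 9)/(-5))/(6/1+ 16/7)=-77/145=-0.53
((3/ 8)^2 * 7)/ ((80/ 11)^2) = 7623/ 409600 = 0.02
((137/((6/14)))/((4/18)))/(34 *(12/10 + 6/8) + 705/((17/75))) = 81515/180007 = 0.45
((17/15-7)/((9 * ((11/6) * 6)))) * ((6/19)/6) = -8/2565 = -0.00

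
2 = 2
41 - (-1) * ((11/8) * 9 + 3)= 451/8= 56.38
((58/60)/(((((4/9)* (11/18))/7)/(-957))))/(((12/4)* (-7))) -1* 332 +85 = 17767/20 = 888.35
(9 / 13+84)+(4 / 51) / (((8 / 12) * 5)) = 93611 / 1105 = 84.72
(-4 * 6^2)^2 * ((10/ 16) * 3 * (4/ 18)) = 8640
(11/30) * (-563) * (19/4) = -117667/120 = -980.56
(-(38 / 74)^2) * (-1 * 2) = 722 / 1369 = 0.53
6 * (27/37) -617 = -22667/37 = -612.62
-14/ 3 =-4.67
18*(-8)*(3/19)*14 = -6048/19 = -318.32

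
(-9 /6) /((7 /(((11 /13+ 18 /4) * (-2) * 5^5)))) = 1303125 /182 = 7160.03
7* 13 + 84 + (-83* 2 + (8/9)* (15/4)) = 37/3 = 12.33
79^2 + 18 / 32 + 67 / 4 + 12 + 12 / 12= 100341 / 16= 6271.31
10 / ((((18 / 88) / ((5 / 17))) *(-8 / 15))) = -1375 / 51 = -26.96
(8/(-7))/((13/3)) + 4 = 340/91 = 3.74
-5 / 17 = -0.29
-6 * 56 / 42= -8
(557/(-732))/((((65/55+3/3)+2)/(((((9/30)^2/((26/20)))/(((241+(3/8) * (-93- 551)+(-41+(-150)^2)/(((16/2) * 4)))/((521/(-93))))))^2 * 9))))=-0.00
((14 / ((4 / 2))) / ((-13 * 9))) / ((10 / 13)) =-0.08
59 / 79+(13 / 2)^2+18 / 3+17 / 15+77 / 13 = 3454001 / 61620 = 56.05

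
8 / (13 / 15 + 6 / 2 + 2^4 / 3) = 20 / 23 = 0.87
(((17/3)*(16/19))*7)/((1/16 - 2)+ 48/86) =-1309952/54093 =-24.22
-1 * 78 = -78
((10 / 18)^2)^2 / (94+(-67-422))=-125 / 518319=-0.00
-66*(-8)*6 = 3168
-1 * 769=-769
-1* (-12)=12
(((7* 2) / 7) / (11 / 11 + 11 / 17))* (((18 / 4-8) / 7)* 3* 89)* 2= -4539 / 14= -324.21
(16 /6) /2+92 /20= 89 /15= 5.93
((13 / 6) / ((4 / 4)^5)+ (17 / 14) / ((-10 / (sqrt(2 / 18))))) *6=893 / 70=12.76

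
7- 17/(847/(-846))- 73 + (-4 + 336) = 239684/847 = 282.98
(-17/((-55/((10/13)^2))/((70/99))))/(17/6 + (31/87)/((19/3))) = 26227600/586047891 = 0.04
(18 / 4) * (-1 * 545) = -4905 / 2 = -2452.50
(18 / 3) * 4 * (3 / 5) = 14.40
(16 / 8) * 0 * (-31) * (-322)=0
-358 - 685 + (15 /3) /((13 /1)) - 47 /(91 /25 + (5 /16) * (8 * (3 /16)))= -45040798 /42731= -1054.05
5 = 5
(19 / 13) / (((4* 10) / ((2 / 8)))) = 19 / 2080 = 0.01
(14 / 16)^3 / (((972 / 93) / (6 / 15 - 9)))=-0.55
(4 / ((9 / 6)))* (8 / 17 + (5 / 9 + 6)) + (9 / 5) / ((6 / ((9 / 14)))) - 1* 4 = 959353 / 64260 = 14.93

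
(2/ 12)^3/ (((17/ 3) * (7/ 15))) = 5/ 2856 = 0.00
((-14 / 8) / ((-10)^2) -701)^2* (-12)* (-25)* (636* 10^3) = 187527984272865 / 2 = 93763992136432.50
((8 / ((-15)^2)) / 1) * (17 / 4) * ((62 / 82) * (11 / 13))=11594 / 119925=0.10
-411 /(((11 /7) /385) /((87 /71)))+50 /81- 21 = -709714886 /5751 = -123407.21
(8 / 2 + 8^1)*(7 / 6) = 14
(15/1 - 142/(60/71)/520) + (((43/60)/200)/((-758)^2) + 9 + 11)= 1036051889773/29877328000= 34.68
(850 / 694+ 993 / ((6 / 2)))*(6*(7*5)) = 24209220 / 347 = 69767.20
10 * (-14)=-140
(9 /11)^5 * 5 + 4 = 939449 /161051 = 5.83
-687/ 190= -3.62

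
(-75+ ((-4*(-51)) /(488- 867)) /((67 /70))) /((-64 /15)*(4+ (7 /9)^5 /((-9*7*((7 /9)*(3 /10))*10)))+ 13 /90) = 10197050759550 /2282518950139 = 4.47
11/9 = 1.22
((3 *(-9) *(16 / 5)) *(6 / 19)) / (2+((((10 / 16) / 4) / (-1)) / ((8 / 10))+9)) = -110592 / 43795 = -2.53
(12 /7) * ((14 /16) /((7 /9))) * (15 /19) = 405 /266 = 1.52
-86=-86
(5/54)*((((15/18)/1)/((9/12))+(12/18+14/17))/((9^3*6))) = 995/18068994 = 0.00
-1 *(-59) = 59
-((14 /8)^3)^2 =-117649 /4096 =-28.72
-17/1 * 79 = -1343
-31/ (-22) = 31/ 22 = 1.41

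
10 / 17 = 0.59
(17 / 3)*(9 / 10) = 51 / 10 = 5.10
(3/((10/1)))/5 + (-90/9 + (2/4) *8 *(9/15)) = -377/50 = -7.54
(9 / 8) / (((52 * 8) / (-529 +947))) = 1881 / 1664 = 1.13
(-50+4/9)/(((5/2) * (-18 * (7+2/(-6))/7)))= 1561/1350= 1.16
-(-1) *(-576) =-576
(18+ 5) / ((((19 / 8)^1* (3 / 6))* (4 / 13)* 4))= 299 / 19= 15.74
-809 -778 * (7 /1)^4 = -1868787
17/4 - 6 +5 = 13/4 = 3.25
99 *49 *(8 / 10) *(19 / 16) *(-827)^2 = 63037052001 / 20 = 3151852600.05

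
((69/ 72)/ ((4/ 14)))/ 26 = 161/ 1248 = 0.13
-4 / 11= -0.36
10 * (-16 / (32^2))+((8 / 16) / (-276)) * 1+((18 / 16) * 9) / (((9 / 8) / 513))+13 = 10222691 / 2208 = 4629.84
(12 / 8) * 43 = 129 / 2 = 64.50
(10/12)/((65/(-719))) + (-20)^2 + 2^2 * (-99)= -407/78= -5.22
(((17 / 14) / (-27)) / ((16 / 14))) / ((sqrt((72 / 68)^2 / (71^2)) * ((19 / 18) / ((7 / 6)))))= -143633 / 49248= -2.92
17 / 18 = 0.94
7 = 7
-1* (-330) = 330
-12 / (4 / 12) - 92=-128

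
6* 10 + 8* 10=140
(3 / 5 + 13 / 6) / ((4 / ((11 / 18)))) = 913 / 2160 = 0.42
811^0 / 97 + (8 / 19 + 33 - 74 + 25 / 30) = -439393 / 11058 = -39.74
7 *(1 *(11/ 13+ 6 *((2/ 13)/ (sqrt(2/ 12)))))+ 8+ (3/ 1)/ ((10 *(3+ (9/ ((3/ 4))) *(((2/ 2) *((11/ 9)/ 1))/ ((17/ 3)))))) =172613/ 12350+ 84 *sqrt(6)/ 13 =29.80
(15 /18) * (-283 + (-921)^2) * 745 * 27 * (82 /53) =1165539469950 /53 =21991310753.77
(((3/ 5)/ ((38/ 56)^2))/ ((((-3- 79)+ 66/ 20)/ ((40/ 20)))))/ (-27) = 3136/ 2556963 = 0.00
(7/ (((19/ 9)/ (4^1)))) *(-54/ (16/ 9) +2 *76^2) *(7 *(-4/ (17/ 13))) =-1056855618/ 323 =-3271998.82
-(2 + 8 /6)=-10 /3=-3.33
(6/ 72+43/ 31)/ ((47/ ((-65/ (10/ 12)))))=-2.44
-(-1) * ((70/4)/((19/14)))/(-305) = -49/1159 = -0.04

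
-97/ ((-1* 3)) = 97/ 3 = 32.33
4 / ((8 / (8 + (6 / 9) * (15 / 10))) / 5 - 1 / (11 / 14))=-990 / 271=-3.65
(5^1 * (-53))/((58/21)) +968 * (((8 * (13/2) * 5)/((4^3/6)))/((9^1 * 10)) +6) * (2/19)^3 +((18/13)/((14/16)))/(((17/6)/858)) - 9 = 54156704471/142022454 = 381.32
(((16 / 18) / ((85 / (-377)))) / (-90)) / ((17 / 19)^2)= 544388 / 9948825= 0.05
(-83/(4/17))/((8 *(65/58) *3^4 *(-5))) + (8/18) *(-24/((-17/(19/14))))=47550961/50122800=0.95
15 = 15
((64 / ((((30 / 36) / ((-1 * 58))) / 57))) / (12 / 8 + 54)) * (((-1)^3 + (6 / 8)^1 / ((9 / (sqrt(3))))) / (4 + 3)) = 846336 / 1295 - 70528 * sqrt(3) / 1295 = 559.21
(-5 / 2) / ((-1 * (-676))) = -5 / 1352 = -0.00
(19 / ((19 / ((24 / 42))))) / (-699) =-0.00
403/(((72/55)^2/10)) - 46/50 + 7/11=1676025949/712800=2351.33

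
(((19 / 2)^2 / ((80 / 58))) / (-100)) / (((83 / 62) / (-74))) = 12007943 / 332000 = 36.17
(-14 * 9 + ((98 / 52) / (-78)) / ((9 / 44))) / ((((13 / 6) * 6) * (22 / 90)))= -2877385 / 72501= -39.69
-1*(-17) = 17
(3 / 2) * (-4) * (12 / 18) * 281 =-1124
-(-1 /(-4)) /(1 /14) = -7 /2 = -3.50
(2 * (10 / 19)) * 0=0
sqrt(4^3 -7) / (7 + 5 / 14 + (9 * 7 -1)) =14 * sqrt(57) / 971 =0.11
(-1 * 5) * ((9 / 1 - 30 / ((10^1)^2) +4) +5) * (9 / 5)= -159.30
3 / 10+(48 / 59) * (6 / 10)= 93 / 118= 0.79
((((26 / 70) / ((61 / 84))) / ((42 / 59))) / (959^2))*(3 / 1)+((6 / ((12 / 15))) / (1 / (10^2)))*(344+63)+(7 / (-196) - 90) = 2396749472334103 / 7854075740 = 305159.96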